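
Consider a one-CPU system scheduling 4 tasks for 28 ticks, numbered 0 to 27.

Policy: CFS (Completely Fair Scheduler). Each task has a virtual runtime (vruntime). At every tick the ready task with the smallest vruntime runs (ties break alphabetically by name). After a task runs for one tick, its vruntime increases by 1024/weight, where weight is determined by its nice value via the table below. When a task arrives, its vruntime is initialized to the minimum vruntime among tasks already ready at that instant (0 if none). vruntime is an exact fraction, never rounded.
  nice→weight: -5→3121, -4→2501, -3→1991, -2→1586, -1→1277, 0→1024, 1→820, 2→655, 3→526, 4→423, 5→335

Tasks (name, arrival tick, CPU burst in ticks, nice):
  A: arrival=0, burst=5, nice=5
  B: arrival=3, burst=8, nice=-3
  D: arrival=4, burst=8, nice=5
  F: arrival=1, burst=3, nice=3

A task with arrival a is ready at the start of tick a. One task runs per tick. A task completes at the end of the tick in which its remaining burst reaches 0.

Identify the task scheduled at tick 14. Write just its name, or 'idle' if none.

t=0: vr[A=0] → run A
t=1: vr[A=1024/335 F=1024/335] → run A
t=2: vr[A=2048/335 F=1024/335] → run F
t=3: vr[A=2048/335 B=440832/88105 F=440832/88105] → run B
t=4: vr[A=2048/335 B=967916032/175417055 D=440832/88105 F=440832/88105] → run D
t=5: vr[A=2048/335 B=967916032/175417055 D=710144/88105 F=440832/88105] → run F
t=6: vr[A=2048/335 B=967916032/175417055 D=710144/88105 F=612352/88105] → run B
t=7: vr[A=2048/335 B=1058135552/175417055 D=710144/88105 F=612352/88105] → run B
t=8: vr[A=2048/335 B=1148355072/175417055 D=710144/88105 F=612352/88105] → run A
t=9: vr[A=3072/335 B=1148355072/175417055 D=710144/88105 F=612352/88105] → run B
t=10: vr[A=3072/335 B=1238574592/175417055 D=710144/88105 F=612352/88105] → run F
t=11: vr[A=3072/335 B=1238574592/175417055 D=710144/88105] → run B
t=12: vr[A=3072/335 B=1328794112/175417055 D=710144/88105] → run B
t=13: vr[A=3072/335 B=1419013632/175417055 D=710144/88105] → run D
t=14: vr[A=3072/335 B=1419013632/175417055 D=979456/88105] → run B
t=15: vr[A=3072/335 B=1509233152/175417055 D=979456/88105] → run B
t=16: vr[A=3072/335 D=979456/88105] → run A
t=17: vr[A=4096/335 D=979456/88105] → run D
t=18: vr[A=4096/335 D=1248768/88105] → run A
t=19: vr[D=1248768/88105] → run D
t=20: vr[D=303616/17621] → run D
t=21: vr[D=1787392/88105] → run D
t=22: vr[D=2056704/88105] → run D
t=23: vr[D=2326016/88105] → run D
t=24: (idle)
t=25: (idle)
t=26: (idle)
t=27: (idle)

running at tick 14 = B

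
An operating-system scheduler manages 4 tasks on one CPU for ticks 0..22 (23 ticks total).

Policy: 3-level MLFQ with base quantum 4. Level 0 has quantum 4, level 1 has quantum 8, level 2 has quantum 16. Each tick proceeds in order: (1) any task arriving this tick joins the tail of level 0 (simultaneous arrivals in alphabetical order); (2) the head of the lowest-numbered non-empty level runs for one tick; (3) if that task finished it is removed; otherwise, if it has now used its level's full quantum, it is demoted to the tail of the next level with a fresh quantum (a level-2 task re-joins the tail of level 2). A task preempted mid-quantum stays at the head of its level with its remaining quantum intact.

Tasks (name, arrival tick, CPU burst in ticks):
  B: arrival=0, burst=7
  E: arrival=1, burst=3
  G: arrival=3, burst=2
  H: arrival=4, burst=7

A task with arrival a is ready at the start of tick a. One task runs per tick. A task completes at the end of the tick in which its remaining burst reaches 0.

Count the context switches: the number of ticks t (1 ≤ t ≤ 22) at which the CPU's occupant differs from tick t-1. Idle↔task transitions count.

t=0: L0/L1/L2 = B/-/- → run B
t=1: L0/L1/L2 = BE/-/- → run B
t=2: L0/L1/L2 = BE/-/- → run B
t=3: L0/L1/L2 = BEG/-/- → run B
t=4: L0/L1/L2 = EGH/B/- → run E
t=5: L0/L1/L2 = EGH/B/- → run E
t=6: L0/L1/L2 = EGH/B/- → run E
t=7: L0/L1/L2 = GH/B/- → run G
t=8: L0/L1/L2 = GH/B/- → run G
t=9: L0/L1/L2 = H/B/- → run H
t=10: L0/L1/L2 = H/B/- → run H
t=11: L0/L1/L2 = H/B/- → run H
t=12: L0/L1/L2 = H/B/- → run H
t=13: L0/L1/L2 = -/BH/- → run B
t=14: L0/L1/L2 = -/BH/- → run B
t=15: L0/L1/L2 = -/BH/- → run B
t=16: L0/L1/L2 = -/H/- → run H
t=17: L0/L1/L2 = -/H/- → run H
t=18: L0/L1/L2 = -/H/- → run H
t=19: (idle)
t=20: (idle)
t=21: (idle)
t=22: (idle)

context switches = 6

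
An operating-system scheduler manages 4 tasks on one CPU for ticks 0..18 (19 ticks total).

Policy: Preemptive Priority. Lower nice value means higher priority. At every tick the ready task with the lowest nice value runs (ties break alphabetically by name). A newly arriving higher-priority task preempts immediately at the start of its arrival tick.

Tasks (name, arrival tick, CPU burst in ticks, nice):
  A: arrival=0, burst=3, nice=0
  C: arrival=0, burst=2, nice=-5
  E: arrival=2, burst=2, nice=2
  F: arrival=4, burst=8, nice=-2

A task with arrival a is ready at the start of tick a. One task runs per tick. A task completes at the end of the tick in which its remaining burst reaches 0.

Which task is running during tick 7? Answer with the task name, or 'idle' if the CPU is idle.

t=0: ready={A,C} → run C
t=1: ready={A,C} → run C
t=2: ready={A,E} → run A
t=3: ready={A,E} → run A
t=4: ready={A,E,F} → run F
t=5: ready={A,E,F} → run F
t=6: ready={A,E,F} → run F
t=7: ready={A,E,F} → run F
t=8: ready={A,E,F} → run F
t=9: ready={A,E,F} → run F
t=10: ready={A,E,F} → run F
t=11: ready={A,E,F} → run F
t=12: ready={A,E} → run A
t=13: ready={E} → run E
t=14: ready={E} → run E
t=15: (idle)
t=16: (idle)
t=17: (idle)
t=18: (idle)

running at tick 7 = F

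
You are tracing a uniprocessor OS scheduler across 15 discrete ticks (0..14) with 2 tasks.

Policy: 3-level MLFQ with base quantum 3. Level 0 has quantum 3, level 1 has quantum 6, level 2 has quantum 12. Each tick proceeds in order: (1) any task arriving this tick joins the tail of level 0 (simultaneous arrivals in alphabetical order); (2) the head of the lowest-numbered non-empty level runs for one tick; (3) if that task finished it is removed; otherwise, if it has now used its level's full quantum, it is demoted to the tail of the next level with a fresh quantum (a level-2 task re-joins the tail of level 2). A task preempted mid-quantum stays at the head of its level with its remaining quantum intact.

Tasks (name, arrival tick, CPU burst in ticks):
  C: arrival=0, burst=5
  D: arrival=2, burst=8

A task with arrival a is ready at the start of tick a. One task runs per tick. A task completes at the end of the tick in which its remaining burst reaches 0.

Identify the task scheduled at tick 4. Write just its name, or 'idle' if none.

t=0: L0/L1/L2 = C/-/- → run C
t=1: L0/L1/L2 = C/-/- → run C
t=2: L0/L1/L2 = CD/-/- → run C
t=3: L0/L1/L2 = D/C/- → run D
t=4: L0/L1/L2 = D/C/- → run D
t=5: L0/L1/L2 = D/C/- → run D
t=6: L0/L1/L2 = -/CD/- → run C
t=7: L0/L1/L2 = -/CD/- → run C
t=8: L0/L1/L2 = -/D/- → run D
t=9: L0/L1/L2 = -/D/- → run D
t=10: L0/L1/L2 = -/D/- → run D
t=11: L0/L1/L2 = -/D/- → run D
t=12: L0/L1/L2 = -/D/- → run D
t=13: (idle)
t=14: (idle)

running at tick 4 = D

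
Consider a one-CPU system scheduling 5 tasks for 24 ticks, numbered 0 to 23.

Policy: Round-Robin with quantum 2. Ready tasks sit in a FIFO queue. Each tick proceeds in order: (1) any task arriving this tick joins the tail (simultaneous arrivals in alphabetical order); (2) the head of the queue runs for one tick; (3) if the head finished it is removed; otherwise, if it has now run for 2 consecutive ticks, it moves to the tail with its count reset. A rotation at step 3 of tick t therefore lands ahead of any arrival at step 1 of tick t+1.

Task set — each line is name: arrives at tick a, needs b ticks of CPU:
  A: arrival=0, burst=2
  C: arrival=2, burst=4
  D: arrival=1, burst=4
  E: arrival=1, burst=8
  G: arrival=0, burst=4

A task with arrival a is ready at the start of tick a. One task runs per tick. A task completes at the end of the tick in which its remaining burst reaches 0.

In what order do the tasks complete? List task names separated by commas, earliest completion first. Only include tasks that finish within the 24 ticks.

t=0: queue=[A,G] q_used=0 → run A
t=1: queue=[A,G,D,E] q_used=1 → run A
t=2: queue=[G,D,E,C] q_used=0 → run G
t=3: queue=[G,D,E,C] q_used=1 → run G
t=4: queue=[D,E,C,G] q_used=0 → run D
t=5: queue=[D,E,C,G] q_used=1 → run D
t=6: queue=[E,C,G,D] q_used=0 → run E
t=7: queue=[E,C,G,D] q_used=1 → run E
t=8: queue=[C,G,D,E] q_used=0 → run C
t=9: queue=[C,G,D,E] q_used=1 → run C
t=10: queue=[G,D,E,C] q_used=0 → run G
t=11: queue=[G,D,E,C] q_used=1 → run G
t=12: queue=[D,E,C] q_used=0 → run D
t=13: queue=[D,E,C] q_used=1 → run D
t=14: queue=[E,C] q_used=0 → run E
t=15: queue=[E,C] q_used=1 → run E
t=16: queue=[C,E] q_used=0 → run C
t=17: queue=[C,E] q_used=1 → run C
t=18: queue=[E] q_used=0 → run E
t=19: queue=[E] q_used=1 → run E
t=20: queue=[E] q_used=0 → run E
t=21: queue=[E] q_used=1 → run E
t=22: (idle)
t=23: (idle)

completion order = A, G, D, C, E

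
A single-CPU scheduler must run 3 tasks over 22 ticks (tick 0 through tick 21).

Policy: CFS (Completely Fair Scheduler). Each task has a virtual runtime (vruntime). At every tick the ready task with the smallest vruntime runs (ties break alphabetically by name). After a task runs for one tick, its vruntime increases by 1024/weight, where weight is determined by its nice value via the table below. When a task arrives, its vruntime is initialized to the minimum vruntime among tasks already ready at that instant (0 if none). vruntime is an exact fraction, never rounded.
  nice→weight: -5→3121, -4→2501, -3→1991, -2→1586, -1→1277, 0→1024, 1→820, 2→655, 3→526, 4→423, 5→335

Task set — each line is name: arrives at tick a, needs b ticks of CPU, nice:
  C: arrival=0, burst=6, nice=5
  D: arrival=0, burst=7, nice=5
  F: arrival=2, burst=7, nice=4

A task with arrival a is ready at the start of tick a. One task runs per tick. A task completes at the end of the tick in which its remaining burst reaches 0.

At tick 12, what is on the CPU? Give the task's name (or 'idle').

t=0: vr[C=0 D=0] → run C
t=1: vr[C=1024/335 D=0] → run D
t=2: vr[C=1024/335 D=1024/335 F=1024/335] → run C
t=3: vr[C=2048/335 D=1024/335 F=1024/335] → run D
t=4: vr[C=2048/335 D=2048/335 F=1024/335] → run F
t=5: vr[C=2048/335 D=2048/335 F=776192/141705] → run F
t=6: vr[C=2048/335 D=2048/335 F=1119232/141705] → run C
t=7: vr[C=3072/335 D=2048/335 F=1119232/141705] → run D
t=8: vr[C=3072/335 D=3072/335 F=1119232/141705] → run F
t=9: vr[C=3072/335 D=3072/335 F=487424/47235] → run C
t=10: vr[C=4096/335 D=3072/335 F=487424/47235] → run D
t=11: vr[C=4096/335 D=4096/335 F=487424/47235] → run F
t=12: vr[C=4096/335 D=4096/335 F=1805312/141705] → run C
t=13: vr[C=1024/67 D=4096/335 F=1805312/141705] → run D
t=14: vr[C=1024/67 D=1024/67 F=1805312/141705] → run F
t=15: vr[C=1024/67 D=1024/67 F=2148352/141705] → run F
t=16: vr[C=1024/67 D=1024/67 F=830464/47235] → run C
t=17: vr[D=1024/67 F=830464/47235] → run D
t=18: vr[D=6144/335 F=830464/47235] → run F
t=19: vr[D=6144/335] → run D
t=20: (idle)
t=21: (idle)

running at tick 12 = C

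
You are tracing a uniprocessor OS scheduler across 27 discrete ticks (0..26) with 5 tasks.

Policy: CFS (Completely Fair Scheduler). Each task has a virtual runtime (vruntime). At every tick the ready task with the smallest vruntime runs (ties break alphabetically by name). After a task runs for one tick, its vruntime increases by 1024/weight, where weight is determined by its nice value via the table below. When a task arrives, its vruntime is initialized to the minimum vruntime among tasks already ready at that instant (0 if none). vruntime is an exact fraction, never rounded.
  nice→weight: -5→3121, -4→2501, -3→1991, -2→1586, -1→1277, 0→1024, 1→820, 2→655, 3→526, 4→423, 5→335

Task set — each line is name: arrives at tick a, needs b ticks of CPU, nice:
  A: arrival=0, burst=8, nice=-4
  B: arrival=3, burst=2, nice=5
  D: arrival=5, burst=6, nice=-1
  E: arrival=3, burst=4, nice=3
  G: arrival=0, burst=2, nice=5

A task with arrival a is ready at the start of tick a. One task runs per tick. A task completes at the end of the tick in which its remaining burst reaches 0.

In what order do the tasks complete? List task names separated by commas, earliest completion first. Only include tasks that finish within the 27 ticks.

completion order = A, G, B, D, E

t=0: vr[A=0 G=0] → run A
t=1: vr[A=1024/2501 G=0] → run G
t=2: vr[A=1024/2501 G=1024/335] → run A
t=3: vr[A=2048/2501 B=2048/2501 E=2048/2501 G=1024/335] → run A
t=4: vr[A=3072/2501 B=2048/2501 E=2048/2501 G=1024/335] → run B
t=5: vr[A=3072/2501 B=3247104/837835 D=2048/2501 E=2048/2501 G=1024/335] → run D
t=6: vr[A=3072/2501 B=3247104/837835 D=5176320/3193777 E=2048/2501 G=1024/335] → run E
t=7: vr[A=3072/2501 B=3247104/837835 D=5176320/3193777 E=1819136/657763 G=1024/335] → run A
t=8: vr[A=4096/2501 B=3247104/837835 D=5176320/3193777 E=1819136/657763 G=1024/335] → run D
t=9: vr[A=4096/2501 B=3247104/837835 D=7737344/3193777 E=1819136/657763 G=1024/335] → run A
t=10: vr[A=5120/2501 B=3247104/837835 D=7737344/3193777 E=1819136/657763 G=1024/335] → run A
t=11: vr[A=6144/2501 B=3247104/837835 D=7737344/3193777 E=1819136/657763 G=1024/335] → run D
t=12: vr[A=6144/2501 B=3247104/837835 D=10298368/3193777 E=1819136/657763 G=1024/335] → run A
t=13: vr[A=7168/2501 B=3247104/837835 D=10298368/3193777 E=1819136/657763 G=1024/335] → run E
t=14: vr[A=7168/2501 B=3247104/837835 D=10298368/3193777 E=3099648/657763 G=1024/335] → run A
t=15: vr[B=3247104/837835 D=10298368/3193777 E=3099648/657763 G=1024/335] → run G
t=16: vr[B=3247104/837835 D=10298368/3193777 E=3099648/657763] → run D
t=17: vr[B=3247104/837835 D=12859392/3193777 E=3099648/657763] → run B
t=18: vr[D=12859392/3193777 E=3099648/657763] → run D
t=19: vr[D=15420416/3193777 E=3099648/657763] → run E
t=20: vr[D=15420416/3193777 E=4380160/657763] → run D
t=21: vr[E=4380160/657763] → run E
t=22: (idle)
t=23: (idle)
t=24: (idle)
t=25: (idle)
t=26: (idle)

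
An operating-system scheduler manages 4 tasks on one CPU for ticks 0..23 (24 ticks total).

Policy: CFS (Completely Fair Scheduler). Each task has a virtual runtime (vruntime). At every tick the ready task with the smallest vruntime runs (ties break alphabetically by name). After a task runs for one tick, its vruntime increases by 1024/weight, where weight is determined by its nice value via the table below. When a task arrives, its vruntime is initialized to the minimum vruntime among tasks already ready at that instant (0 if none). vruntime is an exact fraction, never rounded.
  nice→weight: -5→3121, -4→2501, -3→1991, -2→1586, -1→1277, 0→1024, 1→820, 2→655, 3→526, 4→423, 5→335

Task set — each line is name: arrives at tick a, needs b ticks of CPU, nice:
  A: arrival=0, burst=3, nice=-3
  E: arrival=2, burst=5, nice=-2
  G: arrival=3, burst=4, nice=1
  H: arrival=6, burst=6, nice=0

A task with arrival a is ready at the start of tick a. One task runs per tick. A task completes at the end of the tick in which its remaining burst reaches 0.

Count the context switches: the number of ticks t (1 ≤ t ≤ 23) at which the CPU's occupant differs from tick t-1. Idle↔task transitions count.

context switches = 13

t=0: vr[A=0] → run A
t=1: vr[A=1024/1991] → run A
t=2: vr[A=2048/1991 E=2048/1991] → run A
t=3: vr[E=2048/1991 G=2048/1991] → run E
t=4: vr[E=2643456/1578863 G=2048/1991] → run G
t=5: vr[E=2643456/1578863 G=929536/408155] → run E
t=6: vr[E=3662848/1578863 G=929536/408155 H=929536/408155] → run G
t=7: vr[E=3662848/1578863 G=1439232/408155 H=929536/408155] → run H
t=8: vr[E=3662848/1578863 G=1439232/408155 H=1337691/408155] → run E
t=9: vr[E=4682240/1578863 G=1439232/408155 H=1337691/408155] → run E
t=10: vr[E=5701632/1578863 G=1439232/408155 H=1337691/408155] → run H
t=11: vr[E=5701632/1578863 G=1439232/408155 H=1745846/408155] → run G
t=12: vr[E=5701632/1578863 G=1948928/408155 H=1745846/408155] → run E
t=13: vr[G=1948928/408155 H=1745846/408155] → run H
t=14: vr[G=1948928/408155 H=2154001/408155] → run G
t=15: vr[H=2154001/408155] → run H
t=16: vr[H=2562156/408155] → run H
t=17: vr[H=2970311/408155] → run H
t=18: (idle)
t=19: (idle)
t=20: (idle)
t=21: (idle)
t=22: (idle)
t=23: (idle)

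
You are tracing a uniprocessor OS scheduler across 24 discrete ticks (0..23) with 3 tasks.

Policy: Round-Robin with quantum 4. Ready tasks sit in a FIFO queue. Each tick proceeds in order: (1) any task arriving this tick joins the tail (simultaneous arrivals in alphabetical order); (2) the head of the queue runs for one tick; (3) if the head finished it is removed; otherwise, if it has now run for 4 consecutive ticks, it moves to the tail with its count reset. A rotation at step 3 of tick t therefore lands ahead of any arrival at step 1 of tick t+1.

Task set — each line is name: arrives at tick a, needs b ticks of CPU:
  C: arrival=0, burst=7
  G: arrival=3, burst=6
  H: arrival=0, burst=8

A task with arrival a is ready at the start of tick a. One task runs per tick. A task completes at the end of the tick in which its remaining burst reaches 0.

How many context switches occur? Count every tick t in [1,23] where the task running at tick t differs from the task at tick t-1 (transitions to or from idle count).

context switches = 6

t=0: queue=[C,H] q_used=0 → run C
t=1: queue=[C,H] q_used=1 → run C
t=2: queue=[C,H] q_used=2 → run C
t=3: queue=[C,H,G] q_used=3 → run C
t=4: queue=[H,G,C] q_used=0 → run H
t=5: queue=[H,G,C] q_used=1 → run H
t=6: queue=[H,G,C] q_used=2 → run H
t=7: queue=[H,G,C] q_used=3 → run H
t=8: queue=[G,C,H] q_used=0 → run G
t=9: queue=[G,C,H] q_used=1 → run G
t=10: queue=[G,C,H] q_used=2 → run G
t=11: queue=[G,C,H] q_used=3 → run G
t=12: queue=[C,H,G] q_used=0 → run C
t=13: queue=[C,H,G] q_used=1 → run C
t=14: queue=[C,H,G] q_used=2 → run C
t=15: queue=[H,G] q_used=0 → run H
t=16: queue=[H,G] q_used=1 → run H
t=17: queue=[H,G] q_used=2 → run H
t=18: queue=[H,G] q_used=3 → run H
t=19: queue=[G] q_used=0 → run G
t=20: queue=[G] q_used=1 → run G
t=21: (idle)
t=22: (idle)
t=23: (idle)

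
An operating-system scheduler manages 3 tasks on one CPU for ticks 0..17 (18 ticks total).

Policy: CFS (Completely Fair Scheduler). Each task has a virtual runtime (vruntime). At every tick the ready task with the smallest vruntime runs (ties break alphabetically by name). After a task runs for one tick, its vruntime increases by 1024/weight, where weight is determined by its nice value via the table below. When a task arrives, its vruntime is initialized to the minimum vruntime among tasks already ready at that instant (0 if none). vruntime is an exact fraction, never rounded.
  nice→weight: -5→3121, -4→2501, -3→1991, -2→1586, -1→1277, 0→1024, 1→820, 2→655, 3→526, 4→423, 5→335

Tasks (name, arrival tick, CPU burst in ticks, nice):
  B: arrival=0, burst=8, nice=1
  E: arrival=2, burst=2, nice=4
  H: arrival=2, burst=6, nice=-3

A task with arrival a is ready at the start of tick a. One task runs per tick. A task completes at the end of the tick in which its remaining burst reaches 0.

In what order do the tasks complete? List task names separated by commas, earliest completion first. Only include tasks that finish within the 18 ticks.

t=0: vr[B=0] → run B
t=1: vr[B=256/205] → run B
t=2: vr[B=512/205 E=512/205 H=512/205] → run B
t=3: vr[B=768/205 E=512/205 H=512/205] → run E
t=4: vr[B=768/205 E=426496/86715 H=512/205] → run H
t=5: vr[B=768/205 E=426496/86715 H=1229312/408155] → run H
t=6: vr[B=768/205 E=426496/86715 H=1439232/408155] → run H
t=7: vr[B=768/205 E=426496/86715 H=1649152/408155] → run B
t=8: vr[B=1024/205 E=426496/86715 H=1649152/408155] → run H
t=9: vr[B=1024/205 E=426496/86715 H=1859072/408155] → run H
t=10: vr[B=1024/205 E=426496/86715 H=2068992/408155] → run E
t=11: vr[B=1024/205 H=2068992/408155] → run B
t=12: vr[B=256/41 H=2068992/408155] → run H
t=13: vr[B=256/41] → run B
t=14: vr[B=1536/205] → run B
t=15: vr[B=1792/205] → run B
t=16: (idle)
t=17: (idle)

completion order = E, H, B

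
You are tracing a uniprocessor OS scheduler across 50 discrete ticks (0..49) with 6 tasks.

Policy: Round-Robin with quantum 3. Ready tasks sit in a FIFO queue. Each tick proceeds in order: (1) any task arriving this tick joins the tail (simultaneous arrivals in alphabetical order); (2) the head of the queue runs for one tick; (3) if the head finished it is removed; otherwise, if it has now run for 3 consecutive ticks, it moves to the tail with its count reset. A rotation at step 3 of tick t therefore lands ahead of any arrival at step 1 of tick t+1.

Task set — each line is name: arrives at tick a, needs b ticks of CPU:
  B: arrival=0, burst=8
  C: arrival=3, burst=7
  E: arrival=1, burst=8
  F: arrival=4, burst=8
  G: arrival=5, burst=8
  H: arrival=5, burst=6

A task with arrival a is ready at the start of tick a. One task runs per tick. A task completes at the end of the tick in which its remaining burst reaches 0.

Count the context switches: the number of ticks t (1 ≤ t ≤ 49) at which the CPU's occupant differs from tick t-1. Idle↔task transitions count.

t=0: queue=[B] q_used=0 → run B
t=1: queue=[B,E] q_used=1 → run B
t=2: queue=[B,E] q_used=2 → run B
t=3: queue=[E,B,C] q_used=0 → run E
t=4: queue=[E,B,C,F] q_used=1 → run E
t=5: queue=[E,B,C,F,G,H] q_used=2 → run E
t=6: queue=[B,C,F,G,H,E] q_used=0 → run B
t=7: queue=[B,C,F,G,H,E] q_used=1 → run B
t=8: queue=[B,C,F,G,H,E] q_used=2 → run B
t=9: queue=[C,F,G,H,E,B] q_used=0 → run C
t=10: queue=[C,F,G,H,E,B] q_used=1 → run C
t=11: queue=[C,F,G,H,E,B] q_used=2 → run C
t=12: queue=[F,G,H,E,B,C] q_used=0 → run F
t=13: queue=[F,G,H,E,B,C] q_used=1 → run F
t=14: queue=[F,G,H,E,B,C] q_used=2 → run F
t=15: queue=[G,H,E,B,C,F] q_used=0 → run G
t=16: queue=[G,H,E,B,C,F] q_used=1 → run G
t=17: queue=[G,H,E,B,C,F] q_used=2 → run G
t=18: queue=[H,E,B,C,F,G] q_used=0 → run H
t=19: queue=[H,E,B,C,F,G] q_used=1 → run H
t=20: queue=[H,E,B,C,F,G] q_used=2 → run H
t=21: queue=[E,B,C,F,G,H] q_used=0 → run E
t=22: queue=[E,B,C,F,G,H] q_used=1 → run E
t=23: queue=[E,B,C,F,G,H] q_used=2 → run E
t=24: queue=[B,C,F,G,H,E] q_used=0 → run B
t=25: queue=[B,C,F,G,H,E] q_used=1 → run B
t=26: queue=[C,F,G,H,E] q_used=0 → run C
t=27: queue=[C,F,G,H,E] q_used=1 → run C
t=28: queue=[C,F,G,H,E] q_used=2 → run C
t=29: queue=[F,G,H,E,C] q_used=0 → run F
t=30: queue=[F,G,H,E,C] q_used=1 → run F
t=31: queue=[F,G,H,E,C] q_used=2 → run F
t=32: queue=[G,H,E,C,F] q_used=0 → run G
t=33: queue=[G,H,E,C,F] q_used=1 → run G
t=34: queue=[G,H,E,C,F] q_used=2 → run G
t=35: queue=[H,E,C,F,G] q_used=0 → run H
t=36: queue=[H,E,C,F,G] q_used=1 → run H
t=37: queue=[H,E,C,F,G] q_used=2 → run H
t=38: queue=[E,C,F,G] q_used=0 → run E
t=39: queue=[E,C,F,G] q_used=1 → run E
t=40: queue=[C,F,G] q_used=0 → run C
t=41: queue=[F,G] q_used=0 → run F
t=42: queue=[F,G] q_used=1 → run F
t=43: queue=[G] q_used=0 → run G
t=44: queue=[G] q_used=1 → run G
t=45: (idle)
t=46: (idle)
t=47: (idle)
t=48: (idle)
t=49: (idle)

context switches = 17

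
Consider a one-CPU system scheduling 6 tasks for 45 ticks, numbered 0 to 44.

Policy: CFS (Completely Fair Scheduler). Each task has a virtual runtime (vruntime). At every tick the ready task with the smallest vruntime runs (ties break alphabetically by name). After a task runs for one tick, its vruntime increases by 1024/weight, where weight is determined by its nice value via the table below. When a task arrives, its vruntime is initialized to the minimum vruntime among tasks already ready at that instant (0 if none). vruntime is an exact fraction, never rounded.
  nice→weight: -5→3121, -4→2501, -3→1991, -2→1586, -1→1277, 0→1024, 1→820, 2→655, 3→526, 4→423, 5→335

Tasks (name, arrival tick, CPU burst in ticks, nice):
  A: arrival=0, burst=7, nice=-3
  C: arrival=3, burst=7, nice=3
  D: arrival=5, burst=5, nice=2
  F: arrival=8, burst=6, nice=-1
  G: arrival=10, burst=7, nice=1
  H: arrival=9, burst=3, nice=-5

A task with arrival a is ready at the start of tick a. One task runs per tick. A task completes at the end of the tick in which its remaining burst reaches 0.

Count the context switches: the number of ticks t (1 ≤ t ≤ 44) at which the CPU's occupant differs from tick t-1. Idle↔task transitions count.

context switches = 29

t=0: vr[A=0] → run A
t=1: vr[A=1024/1991] → run A
t=2: vr[A=2048/1991] → run A
t=3: vr[A=3072/1991 C=3072/1991] → run A
t=4: vr[A=4096/1991 C=3072/1991] → run C
t=5: vr[A=4096/1991 C=1827328/523633 D=4096/1991] → run A
t=6: vr[A=5120/1991 C=1827328/523633 D=4096/1991] → run D
t=7: vr[A=5120/1991 C=1827328/523633 D=4721664/1304105] → run A
t=8: vr[A=6144/1991 C=1827328/523633 D=4721664/1304105 F=6144/1991] → run A
t=9: vr[C=1827328/523633 D=4721664/1304105 F=6144/1991 H=6144/1991] → run F
t=10: vr[C=1827328/523633 D=4721664/1304105 F=9884672/2542507 G=6144/1991 H=6144/1991] → run G
t=11: vr[C=1827328/523633 D=4721664/1304105 F=9884672/2542507 G=1769216/408155 H=6144/1991] → run H
t=12: vr[C=1827328/523633 D=4721664/1304105 F=9884672/2542507 G=1769216/408155 H=21214208/6213911] → run H
t=13: vr[C=1827328/523633 D=4721664/1304105 F=9884672/2542507 G=1769216/408155 H=23252992/6213911] → run C
t=14: vr[C=2846720/523633 D=4721664/1304105 F=9884672/2542507 G=1769216/408155 H=23252992/6213911] → run D
t=15: vr[C=2846720/523633 D=6760448/1304105 F=9884672/2542507 G=1769216/408155 H=23252992/6213911] → run H
t=16: vr[C=2846720/523633 D=6760448/1304105 F=9884672/2542507 G=1769216/408155] → run F
t=17: vr[C=2846720/523633 D=6760448/1304105 F=11923456/2542507 G=1769216/408155] → run G
t=18: vr[C=2846720/523633 D=6760448/1304105 F=11923456/2542507 G=2278912/408155] → run F
t=19: vr[C=2846720/523633 D=6760448/1304105 F=13962240/2542507 G=2278912/408155] → run D
t=20: vr[C=2846720/523633 D=8799232/1304105 F=13962240/2542507 G=2278912/408155] → run C
t=21: vr[C=3866112/523633 D=8799232/1304105 F=13962240/2542507 G=2278912/408155] → run F
t=22: vr[C=3866112/523633 D=8799232/1304105 F=16001024/2542507 G=2278912/408155] → run G
t=23: vr[C=3866112/523633 D=8799232/1304105 F=16001024/2542507 G=2788608/408155] → run F
t=24: vr[C=3866112/523633 D=8799232/1304105 F=18039808/2542507 G=2788608/408155] → run D
t=25: vr[C=3866112/523633 D=10838016/1304105 F=18039808/2542507 G=2788608/408155] → run G
t=26: vr[C=3866112/523633 D=10838016/1304105 F=18039808/2542507 G=3298304/408155] → run F
t=27: vr[C=3866112/523633 D=10838016/1304105 G=3298304/408155] → run C
t=28: vr[C=4885504/523633 D=10838016/1304105 G=3298304/408155] → run G
t=29: vr[C=4885504/523633 D=10838016/1304105 G=761600/81631] → run D
t=30: vr[C=4885504/523633 G=761600/81631] → run G
t=31: vr[C=4885504/523633 G=4317696/408155] → run C
t=32: vr[C=5904896/523633 G=4317696/408155] → run G
t=33: vr[C=5904896/523633] → run C
t=34: vr[C=6924288/523633] → run C
t=35: (idle)
t=36: (idle)
t=37: (idle)
t=38: (idle)
t=39: (idle)
t=40: (idle)
t=41: (idle)
t=42: (idle)
t=43: (idle)
t=44: (idle)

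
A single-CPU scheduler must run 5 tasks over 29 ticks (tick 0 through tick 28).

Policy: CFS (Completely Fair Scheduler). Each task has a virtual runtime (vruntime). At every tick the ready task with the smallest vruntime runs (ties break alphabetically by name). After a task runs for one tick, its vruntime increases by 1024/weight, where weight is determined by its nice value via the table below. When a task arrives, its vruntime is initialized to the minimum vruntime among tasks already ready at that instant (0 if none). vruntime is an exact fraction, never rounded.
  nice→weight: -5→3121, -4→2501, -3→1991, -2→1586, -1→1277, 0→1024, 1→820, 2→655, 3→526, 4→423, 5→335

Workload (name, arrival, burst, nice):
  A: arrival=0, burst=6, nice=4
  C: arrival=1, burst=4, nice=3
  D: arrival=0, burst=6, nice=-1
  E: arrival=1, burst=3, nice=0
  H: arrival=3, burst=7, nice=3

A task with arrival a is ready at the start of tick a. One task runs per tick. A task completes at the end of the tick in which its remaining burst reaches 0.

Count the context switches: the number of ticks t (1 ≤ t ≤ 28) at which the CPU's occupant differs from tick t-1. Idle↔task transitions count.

t=0: vr[A=0 D=0] → run A
t=1: vr[A=1024/423 C=0 D=0 E=0] → run C
t=2: vr[A=1024/423 C=512/263 D=0 E=0] → run D
t=3: vr[A=1024/423 C=512/263 D=1024/1277 E=0 H=0] → run E
t=4: vr[A=1024/423 C=512/263 D=1024/1277 E=1 H=0] → run H
t=5: vr[A=1024/423 C=512/263 D=1024/1277 E=1 H=512/263] → run D
t=6: vr[A=1024/423 C=512/263 D=2048/1277 E=1 H=512/263] → run E
t=7: vr[A=1024/423 C=512/263 D=2048/1277 E=2 H=512/263] → run D
t=8: vr[A=1024/423 C=512/263 D=3072/1277 E=2 H=512/263] → run C
t=9: vr[A=1024/423 C=1024/263 D=3072/1277 E=2 H=512/263] → run H
t=10: vr[A=1024/423 C=1024/263 D=3072/1277 E=2 H=1024/263] → run E
t=11: vr[A=1024/423 C=1024/263 D=3072/1277 H=1024/263] → run D
t=12: vr[A=1024/423 C=1024/263 D=4096/1277 H=1024/263] → run A
t=13: vr[A=2048/423 C=1024/263 D=4096/1277 H=1024/263] → run D
t=14: vr[A=2048/423 C=1024/263 D=5120/1277 H=1024/263] → run C
t=15: vr[A=2048/423 C=1536/263 D=5120/1277 H=1024/263] → run H
t=16: vr[A=2048/423 C=1536/263 D=5120/1277 H=1536/263] → run D
t=17: vr[A=2048/423 C=1536/263 H=1536/263] → run A
t=18: vr[A=1024/141 C=1536/263 H=1536/263] → run C
t=19: vr[A=1024/141 H=1536/263] → run H
t=20: vr[A=1024/141 H=2048/263] → run A
t=21: vr[A=4096/423 H=2048/263] → run H
t=22: vr[A=4096/423 H=2560/263] → run A
t=23: vr[A=5120/423 H=2560/263] → run H
t=24: vr[A=5120/423 H=3072/263] → run H
t=25: vr[A=5120/423] → run A
t=26: (idle)
t=27: (idle)
t=28: (idle)

context switches = 25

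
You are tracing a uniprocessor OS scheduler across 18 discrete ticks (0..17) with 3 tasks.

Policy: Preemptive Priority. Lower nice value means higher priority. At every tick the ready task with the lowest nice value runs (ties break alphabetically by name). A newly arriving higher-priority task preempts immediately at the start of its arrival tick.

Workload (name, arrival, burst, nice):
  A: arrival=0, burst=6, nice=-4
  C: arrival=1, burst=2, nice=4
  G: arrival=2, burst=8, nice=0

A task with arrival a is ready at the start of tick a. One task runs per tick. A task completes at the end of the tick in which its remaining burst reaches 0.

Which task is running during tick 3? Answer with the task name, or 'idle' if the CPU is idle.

t=0: ready={A} → run A
t=1: ready={A,C} → run A
t=2: ready={A,C,G} → run A
t=3: ready={A,C,G} → run A
t=4: ready={A,C,G} → run A
t=5: ready={A,C,G} → run A
t=6: ready={C,G} → run G
t=7: ready={C,G} → run G
t=8: ready={C,G} → run G
t=9: ready={C,G} → run G
t=10: ready={C,G} → run G
t=11: ready={C,G} → run G
t=12: ready={C,G} → run G
t=13: ready={C,G} → run G
t=14: ready={C} → run C
t=15: ready={C} → run C
t=16: (idle)
t=17: (idle)

running at tick 3 = A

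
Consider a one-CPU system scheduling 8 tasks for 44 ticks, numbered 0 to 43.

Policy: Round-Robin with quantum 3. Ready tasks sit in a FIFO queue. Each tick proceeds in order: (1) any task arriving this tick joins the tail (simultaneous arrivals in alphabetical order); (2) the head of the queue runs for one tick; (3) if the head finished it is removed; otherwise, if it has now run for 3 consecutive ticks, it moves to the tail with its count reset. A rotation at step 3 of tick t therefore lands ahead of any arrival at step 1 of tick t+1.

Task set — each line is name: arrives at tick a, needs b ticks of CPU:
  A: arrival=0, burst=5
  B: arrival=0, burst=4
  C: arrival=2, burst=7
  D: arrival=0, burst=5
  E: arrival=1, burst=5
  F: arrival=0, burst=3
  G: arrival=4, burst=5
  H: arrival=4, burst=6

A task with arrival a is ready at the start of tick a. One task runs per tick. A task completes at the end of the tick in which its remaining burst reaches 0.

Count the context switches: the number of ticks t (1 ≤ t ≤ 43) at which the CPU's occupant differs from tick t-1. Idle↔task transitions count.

context switches = 16

t=0: queue=[A,B,D,F] q_used=0 → run A
t=1: queue=[A,B,D,F,E] q_used=1 → run A
t=2: queue=[A,B,D,F,E,C] q_used=2 → run A
t=3: queue=[B,D,F,E,C,A] q_used=0 → run B
t=4: queue=[B,D,F,E,C,A,G,H] q_used=1 → run B
t=5: queue=[B,D,F,E,C,A,G,H] q_used=2 → run B
t=6: queue=[D,F,E,C,A,G,H,B] q_used=0 → run D
t=7: queue=[D,F,E,C,A,G,H,B] q_used=1 → run D
t=8: queue=[D,F,E,C,A,G,H,B] q_used=2 → run D
t=9: queue=[F,E,C,A,G,H,B,D] q_used=0 → run F
t=10: queue=[F,E,C,A,G,H,B,D] q_used=1 → run F
t=11: queue=[F,E,C,A,G,H,B,D] q_used=2 → run F
t=12: queue=[E,C,A,G,H,B,D] q_used=0 → run E
t=13: queue=[E,C,A,G,H,B,D] q_used=1 → run E
t=14: queue=[E,C,A,G,H,B,D] q_used=2 → run E
t=15: queue=[C,A,G,H,B,D,E] q_used=0 → run C
t=16: queue=[C,A,G,H,B,D,E] q_used=1 → run C
t=17: queue=[C,A,G,H,B,D,E] q_used=2 → run C
t=18: queue=[A,G,H,B,D,E,C] q_used=0 → run A
t=19: queue=[A,G,H,B,D,E,C] q_used=1 → run A
t=20: queue=[G,H,B,D,E,C] q_used=0 → run G
t=21: queue=[G,H,B,D,E,C] q_used=1 → run G
t=22: queue=[G,H,B,D,E,C] q_used=2 → run G
t=23: queue=[H,B,D,E,C,G] q_used=0 → run H
t=24: queue=[H,B,D,E,C,G] q_used=1 → run H
t=25: queue=[H,B,D,E,C,G] q_used=2 → run H
t=26: queue=[B,D,E,C,G,H] q_used=0 → run B
t=27: queue=[D,E,C,G,H] q_used=0 → run D
t=28: queue=[D,E,C,G,H] q_used=1 → run D
t=29: queue=[E,C,G,H] q_used=0 → run E
t=30: queue=[E,C,G,H] q_used=1 → run E
t=31: queue=[C,G,H] q_used=0 → run C
t=32: queue=[C,G,H] q_used=1 → run C
t=33: queue=[C,G,H] q_used=2 → run C
t=34: queue=[G,H,C] q_used=0 → run G
t=35: queue=[G,H,C] q_used=1 → run G
t=36: queue=[H,C] q_used=0 → run H
t=37: queue=[H,C] q_used=1 → run H
t=38: queue=[H,C] q_used=2 → run H
t=39: queue=[C] q_used=0 → run C
t=40: (idle)
t=41: (idle)
t=42: (idle)
t=43: (idle)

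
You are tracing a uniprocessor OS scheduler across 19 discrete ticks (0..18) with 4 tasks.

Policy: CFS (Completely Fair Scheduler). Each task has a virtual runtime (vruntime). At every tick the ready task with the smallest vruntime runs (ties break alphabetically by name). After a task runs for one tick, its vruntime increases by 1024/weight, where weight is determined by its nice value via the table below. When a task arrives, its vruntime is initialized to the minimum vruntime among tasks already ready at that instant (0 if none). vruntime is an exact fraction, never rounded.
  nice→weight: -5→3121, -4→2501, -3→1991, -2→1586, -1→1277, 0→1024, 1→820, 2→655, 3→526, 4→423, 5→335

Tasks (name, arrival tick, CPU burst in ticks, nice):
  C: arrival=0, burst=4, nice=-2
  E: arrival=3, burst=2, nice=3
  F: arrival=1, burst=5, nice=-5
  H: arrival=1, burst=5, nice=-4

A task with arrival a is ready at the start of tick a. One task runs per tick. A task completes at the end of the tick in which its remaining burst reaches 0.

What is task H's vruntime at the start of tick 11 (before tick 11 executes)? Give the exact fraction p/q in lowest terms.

vruntime(H, start of tick 11) = 60928/32513

t=0: vr[C=0] → run C
t=1: vr[C=512/793 F=512/793 H=512/793] → run C
t=2: vr[C=1024/793 F=512/793 H=512/793] → run F
t=3: vr[C=1024/793 E=512/793 F=2409984/2474953 H=512/793] → run E
t=4: vr[C=1024/793 E=540672/208559 F=2409984/2474953 H=512/793] → run H
t=5: vr[C=1024/793 E=540672/208559 F=2409984/2474953 H=34304/32513] → run F
t=6: vr[C=1024/793 E=540672/208559 F=3222016/2474953 H=34304/32513] → run H
t=7: vr[C=1024/793 E=540672/208559 F=3222016/2474953 H=47616/32513] → run C
t=8: vr[C=1536/793 E=540672/208559 F=3222016/2474953 H=47616/32513] → run F
t=9: vr[C=1536/793 E=540672/208559 F=4034048/2474953 H=47616/32513] → run H
t=10: vr[C=1536/793 E=540672/208559 F=4034048/2474953 H=60928/32513] → run F
t=11: vr[C=1536/793 E=540672/208559 F=4846080/2474953 H=60928/32513] → run H
t=12: vr[C=1536/793 E=540672/208559 F=4846080/2474953 H=74240/32513] → run C
t=13: vr[E=540672/208559 F=4846080/2474953 H=74240/32513] → run F
t=14: vr[E=540672/208559 H=74240/32513] → run H
t=15: vr[E=540672/208559] → run E
t=16: (idle)
t=17: (idle)
t=18: (idle)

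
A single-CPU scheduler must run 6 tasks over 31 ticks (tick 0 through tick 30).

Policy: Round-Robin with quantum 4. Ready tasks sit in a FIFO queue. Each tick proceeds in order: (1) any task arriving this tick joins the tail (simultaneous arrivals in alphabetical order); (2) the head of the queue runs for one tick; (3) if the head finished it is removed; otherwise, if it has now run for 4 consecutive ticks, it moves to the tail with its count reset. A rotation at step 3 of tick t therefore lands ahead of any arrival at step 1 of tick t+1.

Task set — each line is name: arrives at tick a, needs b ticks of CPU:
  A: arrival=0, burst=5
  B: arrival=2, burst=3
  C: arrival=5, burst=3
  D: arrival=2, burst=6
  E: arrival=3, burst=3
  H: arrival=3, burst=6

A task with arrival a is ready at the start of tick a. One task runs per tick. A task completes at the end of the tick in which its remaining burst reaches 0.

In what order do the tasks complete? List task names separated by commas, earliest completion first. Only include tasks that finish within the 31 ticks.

completion order = B, E, A, C, D, H

t=0: queue=[A] q_used=0 → run A
t=1: queue=[A] q_used=1 → run A
t=2: queue=[A,B,D] q_used=2 → run A
t=3: queue=[A,B,D,E,H] q_used=3 → run A
t=4: queue=[B,D,E,H,A] q_used=0 → run B
t=5: queue=[B,D,E,H,A,C] q_used=1 → run B
t=6: queue=[B,D,E,H,A,C] q_used=2 → run B
t=7: queue=[D,E,H,A,C] q_used=0 → run D
t=8: queue=[D,E,H,A,C] q_used=1 → run D
t=9: queue=[D,E,H,A,C] q_used=2 → run D
t=10: queue=[D,E,H,A,C] q_used=3 → run D
t=11: queue=[E,H,A,C,D] q_used=0 → run E
t=12: queue=[E,H,A,C,D] q_used=1 → run E
t=13: queue=[E,H,A,C,D] q_used=2 → run E
t=14: queue=[H,A,C,D] q_used=0 → run H
t=15: queue=[H,A,C,D] q_used=1 → run H
t=16: queue=[H,A,C,D] q_used=2 → run H
t=17: queue=[H,A,C,D] q_used=3 → run H
t=18: queue=[A,C,D,H] q_used=0 → run A
t=19: queue=[C,D,H] q_used=0 → run C
t=20: queue=[C,D,H] q_used=1 → run C
t=21: queue=[C,D,H] q_used=2 → run C
t=22: queue=[D,H] q_used=0 → run D
t=23: queue=[D,H] q_used=1 → run D
t=24: queue=[H] q_used=0 → run H
t=25: queue=[H] q_used=1 → run H
t=26: (idle)
t=27: (idle)
t=28: (idle)
t=29: (idle)
t=30: (idle)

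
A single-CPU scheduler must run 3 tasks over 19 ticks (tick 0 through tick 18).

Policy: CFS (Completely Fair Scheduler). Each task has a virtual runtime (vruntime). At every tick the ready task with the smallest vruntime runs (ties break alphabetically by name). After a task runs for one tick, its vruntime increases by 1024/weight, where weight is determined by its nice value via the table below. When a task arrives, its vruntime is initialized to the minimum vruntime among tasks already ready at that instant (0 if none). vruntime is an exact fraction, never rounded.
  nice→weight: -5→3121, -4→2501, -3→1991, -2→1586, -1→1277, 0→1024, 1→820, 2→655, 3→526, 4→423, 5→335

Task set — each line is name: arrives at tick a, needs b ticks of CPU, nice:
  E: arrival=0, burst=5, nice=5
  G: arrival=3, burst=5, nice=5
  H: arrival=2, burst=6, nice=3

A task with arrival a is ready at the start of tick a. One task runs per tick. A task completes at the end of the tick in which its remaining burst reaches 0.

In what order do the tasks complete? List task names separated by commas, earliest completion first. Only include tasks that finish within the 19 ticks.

completion order = E, H, G

t=0: vr[E=0] → run E
t=1: vr[E=1024/335] → run E
t=2: vr[E=2048/335 H=2048/335] → run E
t=3: vr[E=3072/335 G=2048/335 H=2048/335] → run G
t=4: vr[E=3072/335 G=3072/335 H=2048/335] → run H
t=5: vr[E=3072/335 G=3072/335 H=710144/88105] → run H
t=6: vr[E=3072/335 G=3072/335 H=881664/88105] → run E
t=7: vr[E=4096/335 G=3072/335 H=881664/88105] → run G
t=8: vr[E=4096/335 G=4096/335 H=881664/88105] → run H
t=9: vr[E=4096/335 G=4096/335 H=1053184/88105] → run H
t=10: vr[E=4096/335 G=4096/335 H=1224704/88105] → run E
t=11: vr[G=4096/335 H=1224704/88105] → run G
t=12: vr[G=1024/67 H=1224704/88105] → run H
t=13: vr[G=1024/67 H=1396224/88105] → run G
t=14: vr[G=6144/335 H=1396224/88105] → run H
t=15: vr[G=6144/335] → run G
t=16: (idle)
t=17: (idle)
t=18: (idle)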